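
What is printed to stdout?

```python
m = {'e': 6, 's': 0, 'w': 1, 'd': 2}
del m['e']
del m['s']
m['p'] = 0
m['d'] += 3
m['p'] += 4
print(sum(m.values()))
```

10

del 'e' → {'s': 0, 'w': 1, 'd': 2}
del 's' → {'w': 1, 'd': 2}
m['p'] = 0 → {'w': 1, 'd': 2, 'p': 0}
m['d'] = 2+3 = 5 → {'w': 1, 'd': 5, 'p': 0}
m['p'] = 0+4 = 4 → {'w': 1, 'd': 5, 'p': 4}
sum of values = 10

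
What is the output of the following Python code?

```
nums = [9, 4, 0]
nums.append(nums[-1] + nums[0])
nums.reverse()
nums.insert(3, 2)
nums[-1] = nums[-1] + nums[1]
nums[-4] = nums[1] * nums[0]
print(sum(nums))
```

append nums[-1]+nums[0] = 0+9 = 9 → [9, 4, 0, 9]
reverse → [9, 0, 4, 9]
insert 2 at 3 → [9, 0, 4, 2, 9]
nums[-1] = nums[-1]+nums[1] = 9+0 = 9 → [9, 0, 4, 2, 9]
nums[-4] = nums[1]*nums[0] = 0*9 = 0 → [9, 0, 4, 2, 9]
sum = 24

24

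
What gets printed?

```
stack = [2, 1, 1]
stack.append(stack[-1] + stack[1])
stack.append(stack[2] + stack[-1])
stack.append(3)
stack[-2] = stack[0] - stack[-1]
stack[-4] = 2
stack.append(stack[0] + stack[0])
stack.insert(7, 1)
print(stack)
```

[2, 1, 2, 2, -1, 3, 4, 1]

append stack[-1]+stack[1] = 1+1 = 2 → [2, 1, 1, 2]
append stack[2]+stack[-1] = 1+2 = 3 → [2, 1, 1, 2, 3]
append 3 → [2, 1, 1, 2, 3, 3]
stack[-2] = stack[0]-stack[-1] = 2-3 = -1 → [2, 1, 1, 2, -1, 3]
stack[-4] = 2 → [2, 1, 2, 2, -1, 3]
append stack[0]+stack[0] = 2+2 = 4 → [2, 1, 2, 2, -1, 3, 4]
insert 1 at 7 → [2, 1, 2, 2, -1, 3, 4, 1]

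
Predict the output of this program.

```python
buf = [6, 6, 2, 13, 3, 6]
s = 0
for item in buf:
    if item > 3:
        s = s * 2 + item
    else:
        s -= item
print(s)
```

item=6: >3, s = 0*2+6 = 6
item=6: >3, s = 6*2+6 = 18
item=2: not >3, s = 18-2 = 16
item=13: >3, s = 16*2+13 = 45
item=3: not >3, s = 45-3 = 42
item=6: >3, s = 42*2+6 = 90

90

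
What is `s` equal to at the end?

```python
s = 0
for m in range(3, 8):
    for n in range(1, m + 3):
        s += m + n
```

m=3,n=1: s = 0+4 = 4
m=3,n=2: s = 4+5 = 9
m=3,n=3: s = 9+6 = 15
m=3,n=4: s = 15+7 = 22
m=3,n=5: s = 22+8 = 30
m=4,n=1: s = 30+5 = 35
m=4,n=2: s = 35+6 = 41
m=4,n=3: s = 41+7 = 48
m=4,n=4: s = 48+8 = 56
m=4,n=5: s = 56+9 = 65
m=4,n=6: s = 65+10 = 75
m=5,n=1: s = 75+6 = 81
m=5,n=2: s = 81+7 = 88
m=5,n=3: s = 88+8 = 96
m=5,n=4: s = 96+9 = 105
m=5,n=5: s = 105+10 = 115
m=5,n=6: s = 115+11 = 126
m=5,n=7: s = 126+12 = 138
m=6,n=1: s = 138+7 = 145
m=6,n=2: s = 145+8 = 153
m=6,n=3: s = 153+9 = 162
m=6,n=4: s = 162+10 = 172
m=6,n=5: s = 172+11 = 183
m=6,n=6: s = 183+12 = 195
m=6,n=7: s = 195+13 = 208
m=6,n=8: s = 208+14 = 222
m=7,n=1: s = 222+8 = 230
m=7,n=2: s = 230+9 = 239
m=7,n=3: s = 239+10 = 249
m=7,n=4: s = 249+11 = 260
m=7,n=5: s = 260+12 = 272
m=7,n=6: s = 272+13 = 285
m=7,n=7: s = 285+14 = 299
m=7,n=8: s = 299+15 = 314
m=7,n=9: s = 314+16 = 330

330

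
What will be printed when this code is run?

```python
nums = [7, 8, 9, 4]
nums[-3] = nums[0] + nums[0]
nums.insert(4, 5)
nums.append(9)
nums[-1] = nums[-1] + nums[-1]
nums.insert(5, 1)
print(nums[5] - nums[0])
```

nums[-3] = nums[0]+nums[0] = 7+7 = 14 → [7, 14, 9, 4]
insert 5 at 4 → [7, 14, 9, 4, 5]
append 9 → [7, 14, 9, 4, 5, 9]
nums[-1] = nums[-1]+nums[-1] = 9+9 = 18 → [7, 14, 9, 4, 5, 18]
insert 1 at 5 → [7, 14, 9, 4, 5, 1, 18]
nums[5]-nums[0] = 1-7 = -6

-6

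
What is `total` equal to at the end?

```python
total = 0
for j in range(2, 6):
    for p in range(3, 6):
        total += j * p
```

168

j=2,p=3: total = 0+6 = 6
j=2,p=4: total = 6+8 = 14
j=2,p=5: total = 14+10 = 24
j=3,p=3: total = 24+9 = 33
j=3,p=4: total = 33+12 = 45
j=3,p=5: total = 45+15 = 60
j=4,p=3: total = 60+12 = 72
j=4,p=4: total = 72+16 = 88
j=4,p=5: total = 88+20 = 108
j=5,p=3: total = 108+15 = 123
j=5,p=4: total = 123+20 = 143
j=5,p=5: total = 143+25 = 168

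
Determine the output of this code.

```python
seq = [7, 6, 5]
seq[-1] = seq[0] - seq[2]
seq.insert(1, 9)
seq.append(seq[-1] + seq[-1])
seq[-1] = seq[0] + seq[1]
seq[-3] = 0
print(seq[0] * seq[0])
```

49

seq[-1] = seq[0]-seq[2] = 7-5 = 2 → [7, 6, 2]
insert 9 at 1 → [7, 9, 6, 2]
append seq[-1]+seq[-1] = 2+2 = 4 → [7, 9, 6, 2, 4]
seq[-1] = seq[0]+seq[1] = 7+9 = 16 → [7, 9, 6, 2, 16]
seq[-3] = 0 → [7, 9, 0, 2, 16]
seq[0]*seq[0] = 7*7 = 49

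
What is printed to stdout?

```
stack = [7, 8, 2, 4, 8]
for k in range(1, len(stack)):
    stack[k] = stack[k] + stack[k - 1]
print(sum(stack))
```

89

k=1: stack[1] = 8+7 = 15 → [7, 15, 2, 4, 8]
k=2: stack[2] = 2+15 = 17 → [7, 15, 17, 4, 8]
k=3: stack[3] = 4+17 = 21 → [7, 15, 17, 21, 8]
k=4: stack[4] = 8+21 = 29 → [7, 15, 17, 21, 29]
sum = 89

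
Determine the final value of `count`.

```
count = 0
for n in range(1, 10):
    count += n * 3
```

135

n=1: count = 0+1*3 = 3
n=2: count = 3+2*3 = 9
n=3: count = 9+3*3 = 18
n=4: count = 18+4*3 = 30
n=5: count = 30+5*3 = 45
n=6: count = 45+6*3 = 63
n=7: count = 63+7*3 = 84
n=8: count = 84+8*3 = 108
n=9: count = 108+9*3 = 135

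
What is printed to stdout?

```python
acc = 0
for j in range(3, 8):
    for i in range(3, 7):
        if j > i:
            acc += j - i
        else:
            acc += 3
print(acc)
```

50

j=3,i=3: not 3>3, acc = 0+3 = 3
j=3,i=4: not 3>4, acc = 3+3 = 6
j=3,i=5: not 3>5, acc = 6+3 = 9
j=3,i=6: not 3>6, acc = 9+3 = 12
j=4,i=3: 4>3, acc = 12+1 = 13
j=4,i=4: not 4>4, acc = 13+3 = 16
j=4,i=5: not 4>5, acc = 16+3 = 19
j=4,i=6: not 4>6, acc = 19+3 = 22
j=5,i=3: 5>3, acc = 22+2 = 24
j=5,i=4: 5>4, acc = 24+1 = 25
j=5,i=5: not 5>5, acc = 25+3 = 28
j=5,i=6: not 5>6, acc = 28+3 = 31
j=6,i=3: 6>3, acc = 31+3 = 34
j=6,i=4: 6>4, acc = 34+2 = 36
j=6,i=5: 6>5, acc = 36+1 = 37
j=6,i=6: not 6>6, acc = 37+3 = 40
j=7,i=3: 7>3, acc = 40+4 = 44
j=7,i=4: 7>4, acc = 44+3 = 47
j=7,i=5: 7>5, acc = 47+2 = 49
j=7,i=6: 7>6, acc = 49+1 = 50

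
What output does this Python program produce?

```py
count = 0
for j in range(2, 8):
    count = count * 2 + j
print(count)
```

183

j=2: count = 0*2+2 = 2
j=3: count = 2*2+3 = 7
j=4: count = 7*2+4 = 18
j=5: count = 18*2+5 = 41
j=6: count = 41*2+6 = 88
j=7: count = 88*2+7 = 183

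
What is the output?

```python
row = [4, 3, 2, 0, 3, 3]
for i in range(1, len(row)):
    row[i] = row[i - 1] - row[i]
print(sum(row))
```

i=1: row[1] = 4-3 = 1 → [4, 1, 2, 0, 3, 3]
i=2: row[2] = 1-2 = -1 → [4, 1, -1, 0, 3, 3]
i=3: row[3] = (-1)-0 = -1 → [4, 1, -1, -1, 3, 3]
i=4: row[4] = (-1)-3 = -4 → [4, 1, -1, -1, -4, 3]
i=5: row[5] = (-4)-3 = -7 → [4, 1, -1, -1, -4, -7]
sum = -8

-8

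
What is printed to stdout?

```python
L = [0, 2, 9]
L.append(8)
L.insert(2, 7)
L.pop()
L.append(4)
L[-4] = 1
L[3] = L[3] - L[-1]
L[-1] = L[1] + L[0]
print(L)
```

append 8 → [0, 2, 9, 8]
insert 7 at 2 → [0, 2, 7, 9, 8]
pop() removes 8 → [0, 2, 7, 9]
append 4 → [0, 2, 7, 9, 4]
L[-4] = 1 → [0, 1, 7, 9, 4]
L[3] = L[3]-L[-1] = 9-4 = 5 → [0, 1, 7, 5, 4]
L[-1] = L[1]+L[0] = 1+0 = 1 → [0, 1, 7, 5, 1]

[0, 1, 7, 5, 1]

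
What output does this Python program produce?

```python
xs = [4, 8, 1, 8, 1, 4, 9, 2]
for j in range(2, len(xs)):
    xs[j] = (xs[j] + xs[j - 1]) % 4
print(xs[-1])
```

1

j=2: xs[2] = (1+8)%4 = 1 → [4, 8, 1, 8, 1, 4, 9, 2]
j=3: xs[3] = (8+1)%4 = 1 → [4, 8, 1, 1, 1, 4, 9, 2]
j=4: xs[4] = (1+1)%4 = 2 → [4, 8, 1, 1, 2, 4, 9, 2]
j=5: xs[5] = (4+2)%4 = 2 → [4, 8, 1, 1, 2, 2, 9, 2]
j=6: xs[6] = (9+2)%4 = 3 → [4, 8, 1, 1, 2, 2, 3, 2]
j=7: xs[7] = (2+3)%4 = 1 → [4, 8, 1, 1, 2, 2, 3, 1]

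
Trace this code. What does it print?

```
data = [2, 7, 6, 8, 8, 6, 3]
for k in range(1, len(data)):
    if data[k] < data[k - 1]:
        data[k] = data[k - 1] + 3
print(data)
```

k=1: 7>=2, unchanged → [2, 7, 6, 8, 8, 6, 3]
k=2: 6<7, data[2] = 7+3 = 10 → [2, 7, 10, 8, 8, 6, 3]
k=3: 8<10, data[3] = 10+3 = 13 → [2, 7, 10, 13, 8, 6, 3]
k=4: 8<13, data[4] = 13+3 = 16 → [2, 7, 10, 13, 16, 6, 3]
k=5: 6<16, data[5] = 16+3 = 19 → [2, 7, 10, 13, 16, 19, 3]
k=6: 3<19, data[6] = 19+3 = 22 → [2, 7, 10, 13, 16, 19, 22]

[2, 7, 10, 13, 16, 19, 22]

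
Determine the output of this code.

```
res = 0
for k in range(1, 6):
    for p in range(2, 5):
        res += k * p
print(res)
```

k=1,p=2: res = 0+2 = 2
k=1,p=3: res = 2+3 = 5
k=1,p=4: res = 5+4 = 9
k=2,p=2: res = 9+4 = 13
k=2,p=3: res = 13+6 = 19
k=2,p=4: res = 19+8 = 27
k=3,p=2: res = 27+6 = 33
k=3,p=3: res = 33+9 = 42
k=3,p=4: res = 42+12 = 54
k=4,p=2: res = 54+8 = 62
k=4,p=3: res = 62+12 = 74
k=4,p=4: res = 74+16 = 90
k=5,p=2: res = 90+10 = 100
k=5,p=3: res = 100+15 = 115
k=5,p=4: res = 115+20 = 135

135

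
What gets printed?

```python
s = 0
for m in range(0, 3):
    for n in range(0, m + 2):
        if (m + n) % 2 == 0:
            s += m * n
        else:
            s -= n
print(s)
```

m=0,n=0: even sum, s = 0+0 = 0
m=0,n=1: odd sum, s = 0-1 = -1
m=1,n=0: odd sum, s = (-1)-0 = -1
m=1,n=1: even sum, s = (-1)+1 = 0
m=1,n=2: odd sum, s = 0-2 = -2
m=2,n=0: even sum, s = (-2)+0 = -2
m=2,n=1: odd sum, s = (-2)-1 = -3
m=2,n=2: even sum, s = (-3)+4 = 1
m=2,n=3: odd sum, s = 1-3 = -2

-2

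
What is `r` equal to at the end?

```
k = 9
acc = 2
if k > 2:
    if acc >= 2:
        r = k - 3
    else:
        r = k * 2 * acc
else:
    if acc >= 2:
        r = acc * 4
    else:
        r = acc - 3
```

6

k=9, acc=2
k > 2 is True; acc >= 2 is True
→ r = k - 3 = 6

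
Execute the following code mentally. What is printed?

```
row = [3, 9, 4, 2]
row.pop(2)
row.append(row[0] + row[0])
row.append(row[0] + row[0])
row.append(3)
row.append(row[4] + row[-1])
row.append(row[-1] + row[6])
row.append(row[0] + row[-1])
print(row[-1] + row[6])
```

pop(2) removes 4 → [3, 9, 2]
append row[0]+row[0] = 3+3 = 6 → [3, 9, 2, 6]
append row[0]+row[0] = 3+3 = 6 → [3, 9, 2, 6, 6]
append 3 → [3, 9, 2, 6, 6, 3]
append row[4]+row[-1] = 6+3 = 9 → [3, 9, 2, 6, 6, 3, 9]
append row[-1]+row[6] = 9+9 = 18 → [3, 9, 2, 6, 6, 3, 9, 18]
append row[0]+row[-1] = 3+18 = 21 → [3, 9, 2, 6, 6, 3, 9, 18, 21]
row[-1]+row[6] = 21+9 = 30

30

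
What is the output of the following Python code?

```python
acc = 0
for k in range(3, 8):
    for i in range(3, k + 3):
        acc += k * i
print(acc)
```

725

k=3,i=3: acc = 0+9 = 9
k=3,i=4: acc = 9+12 = 21
k=3,i=5: acc = 21+15 = 36
k=4,i=3: acc = 36+12 = 48
k=4,i=4: acc = 48+16 = 64
k=4,i=5: acc = 64+20 = 84
k=4,i=6: acc = 84+24 = 108
k=5,i=3: acc = 108+15 = 123
k=5,i=4: acc = 123+20 = 143
k=5,i=5: acc = 143+25 = 168
k=5,i=6: acc = 168+30 = 198
k=5,i=7: acc = 198+35 = 233
k=6,i=3: acc = 233+18 = 251
k=6,i=4: acc = 251+24 = 275
k=6,i=5: acc = 275+30 = 305
k=6,i=6: acc = 305+36 = 341
k=6,i=7: acc = 341+42 = 383
k=6,i=8: acc = 383+48 = 431
k=7,i=3: acc = 431+21 = 452
k=7,i=4: acc = 452+28 = 480
k=7,i=5: acc = 480+35 = 515
k=7,i=6: acc = 515+42 = 557
k=7,i=7: acc = 557+49 = 606
k=7,i=8: acc = 606+56 = 662
k=7,i=9: acc = 662+63 = 725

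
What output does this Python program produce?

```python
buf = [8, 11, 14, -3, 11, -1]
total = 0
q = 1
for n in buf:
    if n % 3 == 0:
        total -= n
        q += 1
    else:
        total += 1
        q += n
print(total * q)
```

n=8: not %3==0, total = 0+1 = 1; q=9
n=11: not %3==0, total = 1+1 = 2; q=20
n=14: not %3==0, total = 2+1 = 3; q=34
n=-3: %3==0, total = 3-(-3) = 6; q=35
n=11: not %3==0, total = 6+1 = 7; q=46
n=-1: not %3==0, total = 7+1 = 8; q=45
total*q = 8*45 = 360

360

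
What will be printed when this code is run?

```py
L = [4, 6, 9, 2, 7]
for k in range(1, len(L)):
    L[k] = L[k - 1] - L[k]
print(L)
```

[4, -2, -11, -13, -20]

k=1: L[1] = 4-6 = -2 → [4, -2, 9, 2, 7]
k=2: L[2] = (-2)-9 = -11 → [4, -2, -11, 2, 7]
k=3: L[3] = (-11)-2 = -13 → [4, -2, -11, -13, 7]
k=4: L[4] = (-13)-7 = -20 → [4, -2, -11, -13, -20]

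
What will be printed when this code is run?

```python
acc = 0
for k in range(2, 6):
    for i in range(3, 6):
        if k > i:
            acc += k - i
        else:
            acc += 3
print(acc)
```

31

k=2,i=3: not 2>3, acc = 0+3 = 3
k=2,i=4: not 2>4, acc = 3+3 = 6
k=2,i=5: not 2>5, acc = 6+3 = 9
k=3,i=3: not 3>3, acc = 9+3 = 12
k=3,i=4: not 3>4, acc = 12+3 = 15
k=3,i=5: not 3>5, acc = 15+3 = 18
k=4,i=3: 4>3, acc = 18+1 = 19
k=4,i=4: not 4>4, acc = 19+3 = 22
k=4,i=5: not 4>5, acc = 22+3 = 25
k=5,i=3: 5>3, acc = 25+2 = 27
k=5,i=4: 5>4, acc = 27+1 = 28
k=5,i=5: not 5>5, acc = 28+3 = 31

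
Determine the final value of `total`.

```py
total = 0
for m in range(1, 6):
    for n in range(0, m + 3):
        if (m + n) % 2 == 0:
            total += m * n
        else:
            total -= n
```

m=1,n=0: odd sum, total = 0-0 = 0
m=1,n=1: even sum, total = 0+1 = 1
m=1,n=2: odd sum, total = 1-2 = -1
m=1,n=3: even sum, total = (-1)+3 = 2
m=2,n=0: even sum, total = 2+0 = 2
m=2,n=1: odd sum, total = 2-1 = 1
m=2,n=2: even sum, total = 1+4 = 5
m=2,n=3: odd sum, total = 5-3 = 2
m=2,n=4: even sum, total = 2+8 = 10
m=3,n=0: odd sum, total = 10-0 = 10
m=3,n=1: even sum, total = 10+3 = 13
m=3,n=2: odd sum, total = 13-2 = 11
m=3,n=3: even sum, total = 11+9 = 20
m=3,n=4: odd sum, total = 20-4 = 16
m=3,n=5: even sum, total = 16+15 = 31
m=4,n=0: even sum, total = 31+0 = 31
m=4,n=1: odd sum, total = 31-1 = 30
m=4,n=2: even sum, total = 30+8 = 38
m=4,n=3: odd sum, total = 38-3 = 35
m=4,n=4: even sum, total = 35+16 = 51
m=4,n=5: odd sum, total = 51-5 = 46
m=4,n=6: even sum, total = 46+24 = 70
m=5,n=0: odd sum, total = 70-0 = 70
m=5,n=1: even sum, total = 70+5 = 75
m=5,n=2: odd sum, total = 75-2 = 73
m=5,n=3: even sum, total = 73+15 = 88
m=5,n=4: odd sum, total = 88-4 = 84
m=5,n=5: even sum, total = 84+25 = 109
m=5,n=6: odd sum, total = 109-6 = 103
m=5,n=7: even sum, total = 103+35 = 138

138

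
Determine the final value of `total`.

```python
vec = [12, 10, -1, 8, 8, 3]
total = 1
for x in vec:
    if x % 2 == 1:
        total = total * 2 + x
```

x=12: not odd
x=10: not odd
x=-1: odd, total = 1*2+(-1) = 1
x=8: not odd
x=8: not odd
x=3: odd, total = 1*2+3 = 5

5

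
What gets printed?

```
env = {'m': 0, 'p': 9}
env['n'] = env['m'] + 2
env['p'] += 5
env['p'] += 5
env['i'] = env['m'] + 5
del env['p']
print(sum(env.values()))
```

env['n'] = env['m']+2 = 2 → {'m': 0, 'p': 9, 'n': 2}
env['p'] = 9+5 = 14 → {'m': 0, 'p': 14, 'n': 2}
env['p'] = 14+5 = 19 → {'m': 0, 'p': 19, 'n': 2}
env['i'] = env['m']+5 = 5 → {'m': 0, 'p': 19, 'n': 2, 'i': 5}
del 'p' → {'m': 0, 'n': 2, 'i': 5}
sum of values = 7

7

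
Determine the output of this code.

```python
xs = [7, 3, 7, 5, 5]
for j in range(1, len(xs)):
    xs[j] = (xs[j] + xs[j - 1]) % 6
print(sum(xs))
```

j=1: xs[1] = (3+7)%6 = 4 → [7, 4, 7, 5, 5]
j=2: xs[2] = (7+4)%6 = 5 → [7, 4, 5, 5, 5]
j=3: xs[3] = (5+5)%6 = 4 → [7, 4, 5, 4, 5]
j=4: xs[4] = (5+4)%6 = 3 → [7, 4, 5, 4, 3]
sum = 23

23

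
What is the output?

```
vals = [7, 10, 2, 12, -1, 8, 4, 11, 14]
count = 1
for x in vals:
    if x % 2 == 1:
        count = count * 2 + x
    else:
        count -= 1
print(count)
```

28

x=7: odd, count = 1*2+7 = 9
x=10: not odd, count = 9-1 = 8
x=2: not odd, count = 8-1 = 7
x=12: not odd, count = 7-1 = 6
x=-1: odd, count = 6*2+(-1) = 11
x=8: not odd, count = 11-1 = 10
x=4: not odd, count = 10-1 = 9
x=11: odd, count = 9*2+11 = 29
x=14: not odd, count = 29-1 = 28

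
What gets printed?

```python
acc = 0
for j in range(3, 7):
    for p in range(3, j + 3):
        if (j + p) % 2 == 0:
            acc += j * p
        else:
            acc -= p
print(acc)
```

j=3,p=3: even sum, acc = 0+9 = 9
j=3,p=4: odd sum, acc = 9-4 = 5
j=3,p=5: even sum, acc = 5+15 = 20
j=4,p=3: odd sum, acc = 20-3 = 17
j=4,p=4: even sum, acc = 17+16 = 33
j=4,p=5: odd sum, acc = 33-5 = 28
j=4,p=6: even sum, acc = 28+24 = 52
j=5,p=3: even sum, acc = 52+15 = 67
j=5,p=4: odd sum, acc = 67-4 = 63
j=5,p=5: even sum, acc = 63+25 = 88
j=5,p=6: odd sum, acc = 88-6 = 82
j=5,p=7: even sum, acc = 82+35 = 117
j=6,p=3: odd sum, acc = 117-3 = 114
j=6,p=4: even sum, acc = 114+24 = 138
j=6,p=5: odd sum, acc = 138-5 = 133
j=6,p=6: even sum, acc = 133+36 = 169
j=6,p=7: odd sum, acc = 169-7 = 162
j=6,p=8: even sum, acc = 162+48 = 210

210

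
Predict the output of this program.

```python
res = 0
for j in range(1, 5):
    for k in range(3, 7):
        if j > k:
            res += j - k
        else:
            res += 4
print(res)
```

61

j=1,k=3: not 1>3, res = 0+4 = 4
j=1,k=4: not 1>4, res = 4+4 = 8
j=1,k=5: not 1>5, res = 8+4 = 12
j=1,k=6: not 1>6, res = 12+4 = 16
j=2,k=3: not 2>3, res = 16+4 = 20
j=2,k=4: not 2>4, res = 20+4 = 24
j=2,k=5: not 2>5, res = 24+4 = 28
j=2,k=6: not 2>6, res = 28+4 = 32
j=3,k=3: not 3>3, res = 32+4 = 36
j=3,k=4: not 3>4, res = 36+4 = 40
j=3,k=5: not 3>5, res = 40+4 = 44
j=3,k=6: not 3>6, res = 44+4 = 48
j=4,k=3: 4>3, res = 48+1 = 49
j=4,k=4: not 4>4, res = 49+4 = 53
j=4,k=5: not 4>5, res = 53+4 = 57
j=4,k=6: not 4>6, res = 57+4 = 61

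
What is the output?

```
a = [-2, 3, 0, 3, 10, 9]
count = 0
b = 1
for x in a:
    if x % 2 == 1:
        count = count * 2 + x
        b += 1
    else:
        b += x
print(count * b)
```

324

x=-2: not odd; b=-1
x=3: odd, count = 0*2+3 = 3; b=0
x=0: not odd; b=0
x=3: odd, count = 3*2+3 = 9; b=1
x=10: not odd; b=11
x=9: odd, count = 9*2+9 = 27; b=12
count*b = 27*12 = 324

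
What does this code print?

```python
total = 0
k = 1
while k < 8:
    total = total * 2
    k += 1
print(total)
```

0

k=1: total = 0*2 = 0
k=2: total = 0*2 = 0
k=3: total = 0*2 = 0
k=4: total = 0*2 = 0
k=5: total = 0*2 = 0
k=6: total = 0*2 = 0
k=7: total = 0*2 = 0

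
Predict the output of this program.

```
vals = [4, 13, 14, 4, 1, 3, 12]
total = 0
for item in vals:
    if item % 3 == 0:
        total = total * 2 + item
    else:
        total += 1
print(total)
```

38

item=4: not %3==0, total = 0+1 = 1
item=13: not %3==0, total = 1+1 = 2
item=14: not %3==0, total = 2+1 = 3
item=4: not %3==0, total = 3+1 = 4
item=1: not %3==0, total = 4+1 = 5
item=3: %3==0, total = 5*2+3 = 13
item=12: %3==0, total = 13*2+12 = 38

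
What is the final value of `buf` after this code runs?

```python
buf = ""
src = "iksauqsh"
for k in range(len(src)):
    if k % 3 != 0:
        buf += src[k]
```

k=0: skip
k=1: add 'k' → 'k'
k=2: add 's' → 'ks'
k=3: skip
k=4: add 'u' → 'ksu'
k=5: add 'q' → 'ksuq'
k=6: skip
k=7: add 'h' → 'ksuqh'

'ksuqh'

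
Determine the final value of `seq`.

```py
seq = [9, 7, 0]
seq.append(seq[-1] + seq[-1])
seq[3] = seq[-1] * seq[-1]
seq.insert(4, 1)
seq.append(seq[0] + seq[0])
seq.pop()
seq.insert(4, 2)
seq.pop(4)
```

[9, 7, 0, 0, 1]

append seq[-1]+seq[-1] = 0+0 = 0 → [9, 7, 0, 0]
seq[3] = seq[-1]*seq[-1] = 0*0 = 0 → [9, 7, 0, 0]
insert 1 at 4 → [9, 7, 0, 0, 1]
append seq[0]+seq[0] = 9+9 = 18 → [9, 7, 0, 0, 1, 18]
pop() removes 18 → [9, 7, 0, 0, 1]
insert 2 at 4 → [9, 7, 0, 0, 2, 1]
pop(4) removes 2 → [9, 7, 0, 0, 1]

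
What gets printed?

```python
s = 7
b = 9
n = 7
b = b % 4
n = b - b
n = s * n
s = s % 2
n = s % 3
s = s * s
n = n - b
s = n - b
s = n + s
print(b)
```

1

b = 9%4 = 1
n = 1-1 = 0
n = 7*0 = 0
s = 7%2 = 1
n = 1%3 = 1
s = 1*1 = 1
n = 1-1 = 0
s = 0-1 = -1
s = 0+(-1) = -1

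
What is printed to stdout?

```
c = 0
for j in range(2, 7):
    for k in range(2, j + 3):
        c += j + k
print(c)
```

j=2,k=2: c = 0+4 = 4
j=2,k=3: c = 4+5 = 9
j=2,k=4: c = 9+6 = 15
j=3,k=2: c = 15+5 = 20
j=3,k=3: c = 20+6 = 26
j=3,k=4: c = 26+7 = 33
j=3,k=5: c = 33+8 = 41
j=4,k=2: c = 41+6 = 47
j=4,k=3: c = 47+7 = 54
j=4,k=4: c = 54+8 = 62
j=4,k=5: c = 62+9 = 71
j=4,k=6: c = 71+10 = 81
j=5,k=2: c = 81+7 = 88
j=5,k=3: c = 88+8 = 96
j=5,k=4: c = 96+9 = 105
j=5,k=5: c = 105+10 = 115
j=5,k=6: c = 115+11 = 126
j=5,k=7: c = 126+12 = 138
j=6,k=2: c = 138+8 = 146
j=6,k=3: c = 146+9 = 155
j=6,k=4: c = 155+10 = 165
j=6,k=5: c = 165+11 = 176
j=6,k=6: c = 176+12 = 188
j=6,k=7: c = 188+13 = 201
j=6,k=8: c = 201+14 = 215

215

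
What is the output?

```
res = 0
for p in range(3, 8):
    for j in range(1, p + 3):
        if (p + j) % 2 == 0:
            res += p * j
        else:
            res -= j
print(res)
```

p=3,j=1: even sum, res = 0+3 = 3
p=3,j=2: odd sum, res = 3-2 = 1
p=3,j=3: even sum, res = 1+9 = 10
p=3,j=4: odd sum, res = 10-4 = 6
p=3,j=5: even sum, res = 6+15 = 21
p=4,j=1: odd sum, res = 21-1 = 20
p=4,j=2: even sum, res = 20+8 = 28
p=4,j=3: odd sum, res = 28-3 = 25
p=4,j=4: even sum, res = 25+16 = 41
p=4,j=5: odd sum, res = 41-5 = 36
p=4,j=6: even sum, res = 36+24 = 60
p=5,j=1: even sum, res = 60+5 = 65
p=5,j=2: odd sum, res = 65-2 = 63
p=5,j=3: even sum, res = 63+15 = 78
p=5,j=4: odd sum, res = 78-4 = 74
p=5,j=5: even sum, res = 74+25 = 99
p=5,j=6: odd sum, res = 99-6 = 93
p=5,j=7: even sum, res = 93+35 = 128
p=6,j=1: odd sum, res = 128-1 = 127
p=6,j=2: even sum, res = 127+12 = 139
p=6,j=3: odd sum, res = 139-3 = 136
p=6,j=4: even sum, res = 136+24 = 160
p=6,j=5: odd sum, res = 160-5 = 155
p=6,j=6: even sum, res = 155+36 = 191
p=6,j=7: odd sum, res = 191-7 = 184
p=6,j=8: even sum, res = 184+48 = 232
p=7,j=1: even sum, res = 232+7 = 239
p=7,j=2: odd sum, res = 239-2 = 237
p=7,j=3: even sum, res = 237+21 = 258
p=7,j=4: odd sum, res = 258-4 = 254
p=7,j=5: even sum, res = 254+35 = 289
p=7,j=6: odd sum, res = 289-6 = 283
p=7,j=7: even sum, res = 283+49 = 332
p=7,j=8: odd sum, res = 332-8 = 324
p=7,j=9: even sum, res = 324+63 = 387

387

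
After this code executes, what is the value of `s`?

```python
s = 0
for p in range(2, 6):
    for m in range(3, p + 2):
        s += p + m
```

p=2,m=3: s = 0+5 = 5
p=3,m=3: s = 5+6 = 11
p=3,m=4: s = 11+7 = 18
p=4,m=3: s = 18+7 = 25
p=4,m=4: s = 25+8 = 33
p=4,m=5: s = 33+9 = 42
p=5,m=3: s = 42+8 = 50
p=5,m=4: s = 50+9 = 59
p=5,m=5: s = 59+10 = 69
p=5,m=6: s = 69+11 = 80

80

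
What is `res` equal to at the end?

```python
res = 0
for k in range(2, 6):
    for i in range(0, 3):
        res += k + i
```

k=2,i=0: res = 0+2 = 2
k=2,i=1: res = 2+3 = 5
k=2,i=2: res = 5+4 = 9
k=3,i=0: res = 9+3 = 12
k=3,i=1: res = 12+4 = 16
k=3,i=2: res = 16+5 = 21
k=4,i=0: res = 21+4 = 25
k=4,i=1: res = 25+5 = 30
k=4,i=2: res = 30+6 = 36
k=5,i=0: res = 36+5 = 41
k=5,i=1: res = 41+6 = 47
k=5,i=2: res = 47+7 = 54

54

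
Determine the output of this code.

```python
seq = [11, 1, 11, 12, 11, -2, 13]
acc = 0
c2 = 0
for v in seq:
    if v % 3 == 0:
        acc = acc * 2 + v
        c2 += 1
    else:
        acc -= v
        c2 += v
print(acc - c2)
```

-102

v=11: not %3==0, acc = 0-11 = -11; c2=11
v=1: not %3==0, acc = (-11)-1 = -12; c2=12
v=11: not %3==0, acc = (-12)-11 = -23; c2=23
v=12: %3==0, acc = (-23)*2+12 = -34; c2=24
v=11: not %3==0, acc = (-34)-11 = -45; c2=35
v=-2: not %3==0, acc = (-45)-(-2) = -43; c2=33
v=13: not %3==0, acc = (-43)-13 = -56; c2=46
acc-c2 = (-56)-46 = -102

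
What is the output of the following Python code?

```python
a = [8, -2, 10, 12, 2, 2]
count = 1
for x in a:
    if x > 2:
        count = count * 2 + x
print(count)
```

x=8: >2, count = 1*2+8 = 10
x=-2: not >2
x=10: >2, count = 10*2+10 = 30
x=12: >2, count = 30*2+12 = 72
x=2: not >2
x=2: not >2

72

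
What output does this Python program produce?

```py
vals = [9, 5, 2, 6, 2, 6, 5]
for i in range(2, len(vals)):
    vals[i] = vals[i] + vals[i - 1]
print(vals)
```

i=2: vals[2] = 2+5 = 7 → [9, 5, 7, 6, 2, 6, 5]
i=3: vals[3] = 6+7 = 13 → [9, 5, 7, 13, 2, 6, 5]
i=4: vals[4] = 2+13 = 15 → [9, 5, 7, 13, 15, 6, 5]
i=5: vals[5] = 6+15 = 21 → [9, 5, 7, 13, 15, 21, 5]
i=6: vals[6] = 5+21 = 26 → [9, 5, 7, 13, 15, 21, 26]

[9, 5, 7, 13, 15, 21, 26]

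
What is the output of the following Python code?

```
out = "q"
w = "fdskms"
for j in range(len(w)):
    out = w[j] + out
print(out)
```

j=0: prepend 'f' → 'fq'
j=1: prepend 'd' → 'dfq'
j=2: prepend 's' → 'sdfq'
j=3: prepend 'k' → 'ksdfq'
j=4: prepend 'm' → 'mksdfq'
j=5: prepend 's' → 'smksdfq'

smksdfq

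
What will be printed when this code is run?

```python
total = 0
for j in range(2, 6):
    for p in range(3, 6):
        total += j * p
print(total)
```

j=2,p=3: total = 0+6 = 6
j=2,p=4: total = 6+8 = 14
j=2,p=5: total = 14+10 = 24
j=3,p=3: total = 24+9 = 33
j=3,p=4: total = 33+12 = 45
j=3,p=5: total = 45+15 = 60
j=4,p=3: total = 60+12 = 72
j=4,p=4: total = 72+16 = 88
j=4,p=5: total = 88+20 = 108
j=5,p=3: total = 108+15 = 123
j=5,p=4: total = 123+20 = 143
j=5,p=5: total = 143+25 = 168

168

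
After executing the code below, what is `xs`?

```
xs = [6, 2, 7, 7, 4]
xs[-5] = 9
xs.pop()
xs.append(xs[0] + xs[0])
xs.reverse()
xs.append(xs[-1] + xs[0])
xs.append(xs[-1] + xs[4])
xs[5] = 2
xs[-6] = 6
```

[18, 6, 7, 2, 9, 2, 36]

xs[-5] = 9 → [9, 2, 7, 7, 4]
pop() removes 4 → [9, 2, 7, 7]
append xs[0]+xs[0] = 9+9 = 18 → [9, 2, 7, 7, 18]
reverse → [18, 7, 7, 2, 9]
append xs[-1]+xs[0] = 9+18 = 27 → [18, 7, 7, 2, 9, 27]
append xs[-1]+xs[4] = 27+9 = 36 → [18, 7, 7, 2, 9, 27, 36]
xs[5] = 2 → [18, 7, 7, 2, 9, 2, 36]
xs[-6] = 6 → [18, 6, 7, 2, 9, 2, 36]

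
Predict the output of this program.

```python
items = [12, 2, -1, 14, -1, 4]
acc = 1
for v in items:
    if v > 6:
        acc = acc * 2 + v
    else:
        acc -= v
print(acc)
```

v=12: >6, acc = 1*2+12 = 14
v=2: not >6, acc = 14-2 = 12
v=-1: not >6, acc = 12-(-1) = 13
v=14: >6, acc = 13*2+14 = 40
v=-1: not >6, acc = 40-(-1) = 41
v=4: not >6, acc = 41-4 = 37

37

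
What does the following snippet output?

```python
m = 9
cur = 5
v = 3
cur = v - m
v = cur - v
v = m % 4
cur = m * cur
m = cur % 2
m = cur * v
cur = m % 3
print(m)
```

cur = 3-9 = -6
v = (-6)-3 = -9
v = 9%4 = 1
cur = 9*(-6) = -54
m = (-54)%2 = 0
m = (-54)*1 = -54
cur = (-54)%3 = 0

-54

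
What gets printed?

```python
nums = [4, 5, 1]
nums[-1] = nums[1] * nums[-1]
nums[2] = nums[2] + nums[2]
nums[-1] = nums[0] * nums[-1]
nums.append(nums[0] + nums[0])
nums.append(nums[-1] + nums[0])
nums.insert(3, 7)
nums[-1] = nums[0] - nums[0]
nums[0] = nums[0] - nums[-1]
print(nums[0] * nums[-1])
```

0

nums[-1] = nums[1]*nums[-1] = 5*1 = 5 → [4, 5, 5]
nums[2] = nums[2]+nums[2] = 5+5 = 10 → [4, 5, 10]
nums[-1] = nums[0]*nums[-1] = 4*10 = 40 → [4, 5, 40]
append nums[0]+nums[0] = 4+4 = 8 → [4, 5, 40, 8]
append nums[-1]+nums[0] = 8+4 = 12 → [4, 5, 40, 8, 12]
insert 7 at 3 → [4, 5, 40, 7, 8, 12]
nums[-1] = nums[0]-nums[0] = 4-4 = 0 → [4, 5, 40, 7, 8, 0]
nums[0] = nums[0]-nums[-1] = 4-0 = 4 → [4, 5, 40, 7, 8, 0]
nums[0]*nums[-1] = 4*0 = 0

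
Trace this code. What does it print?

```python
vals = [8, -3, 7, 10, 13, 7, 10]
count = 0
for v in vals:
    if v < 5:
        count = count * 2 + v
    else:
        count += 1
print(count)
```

v=8: not <5, count = 0+1 = 1
v=-3: <5, count = 1*2+(-3) = -1
v=7: not <5, count = (-1)+1 = 0
v=10: not <5, count = 0+1 = 1
v=13: not <5, count = 1+1 = 2
v=7: not <5, count = 2+1 = 3
v=10: not <5, count = 3+1 = 4

4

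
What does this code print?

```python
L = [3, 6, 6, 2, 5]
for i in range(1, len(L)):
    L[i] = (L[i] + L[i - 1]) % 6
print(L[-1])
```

4

i=1: L[1] = (6+3)%6 = 3 → [3, 3, 6, 2, 5]
i=2: L[2] = (6+3)%6 = 3 → [3, 3, 3, 2, 5]
i=3: L[3] = (2+3)%6 = 5 → [3, 3, 3, 5, 5]
i=4: L[4] = (5+5)%6 = 4 → [3, 3, 3, 5, 4]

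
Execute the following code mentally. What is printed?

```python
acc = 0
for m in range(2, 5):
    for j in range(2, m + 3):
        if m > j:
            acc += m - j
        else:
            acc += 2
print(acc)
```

22

m=2,j=2: not 2>2, acc = 0+2 = 2
m=2,j=3: not 2>3, acc = 2+2 = 4
m=2,j=4: not 2>4, acc = 4+2 = 6
m=3,j=2: 3>2, acc = 6+1 = 7
m=3,j=3: not 3>3, acc = 7+2 = 9
m=3,j=4: not 3>4, acc = 9+2 = 11
m=3,j=5: not 3>5, acc = 11+2 = 13
m=4,j=2: 4>2, acc = 13+2 = 15
m=4,j=3: 4>3, acc = 15+1 = 16
m=4,j=4: not 4>4, acc = 16+2 = 18
m=4,j=5: not 4>5, acc = 18+2 = 20
m=4,j=6: not 4>6, acc = 20+2 = 22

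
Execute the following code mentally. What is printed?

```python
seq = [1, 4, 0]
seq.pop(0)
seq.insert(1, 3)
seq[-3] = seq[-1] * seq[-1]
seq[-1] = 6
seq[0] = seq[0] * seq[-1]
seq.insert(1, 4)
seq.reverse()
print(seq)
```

[6, 3, 4, 0]

pop(0) removes 1 → [4, 0]
insert 3 at 1 → [4, 3, 0]
seq[-3] = seq[-1]*seq[-1] = 0*0 = 0 → [0, 3, 0]
seq[-1] = 6 → [0, 3, 6]
seq[0] = seq[0]*seq[-1] = 0*6 = 0 → [0, 3, 6]
insert 4 at 1 → [0, 4, 3, 6]
reverse → [6, 3, 4, 0]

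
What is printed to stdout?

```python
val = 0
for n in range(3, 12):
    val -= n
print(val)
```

n=3: val = 0-3 = -3
n=4: val = (-3)-4 = -7
n=5: val = (-7)-5 = -12
n=6: val = (-12)-6 = -18
n=7: val = (-18)-7 = -25
n=8: val = (-25)-8 = -33
n=9: val = (-33)-9 = -42
n=10: val = (-42)-10 = -52
n=11: val = (-52)-11 = -63

-63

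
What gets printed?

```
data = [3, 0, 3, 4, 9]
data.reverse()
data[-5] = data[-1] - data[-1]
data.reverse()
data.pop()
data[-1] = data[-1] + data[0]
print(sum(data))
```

13

reverse → [9, 4, 3, 0, 3]
data[-5] = data[-1]-data[-1] = 3-3 = 0 → [0, 4, 3, 0, 3]
reverse → [3, 0, 3, 4, 0]
pop() removes 0 → [3, 0, 3, 4]
data[-1] = data[-1]+data[0] = 4+3 = 7 → [3, 0, 3, 7]
sum = 13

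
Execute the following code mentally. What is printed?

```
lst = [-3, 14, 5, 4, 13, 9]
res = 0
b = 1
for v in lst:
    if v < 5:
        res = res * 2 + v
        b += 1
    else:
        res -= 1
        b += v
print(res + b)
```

36

v=-3: <5, res = 0*2+(-3) = -3; b=2
v=14: not <5, res = (-3)-1 = -4; b=16
v=5: not <5, res = (-4)-1 = -5; b=21
v=4: <5, res = (-5)*2+4 = -6; b=22
v=13: not <5, res = (-6)-1 = -7; b=35
v=9: not <5, res = (-7)-1 = -8; b=44
res+b = (-8)+44 = 36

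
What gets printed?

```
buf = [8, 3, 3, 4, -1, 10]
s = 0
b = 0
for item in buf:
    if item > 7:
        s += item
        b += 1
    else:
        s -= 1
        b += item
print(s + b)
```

25

item=8: >7, s = 0+8 = 8; b=1
item=3: not >7, s = 8-1 = 7; b=4
item=3: not >7, s = 7-1 = 6; b=7
item=4: not >7, s = 6-1 = 5; b=11
item=-1: not >7, s = 5-1 = 4; b=10
item=10: >7, s = 4+10 = 14; b=11
s+b = 14+11 = 25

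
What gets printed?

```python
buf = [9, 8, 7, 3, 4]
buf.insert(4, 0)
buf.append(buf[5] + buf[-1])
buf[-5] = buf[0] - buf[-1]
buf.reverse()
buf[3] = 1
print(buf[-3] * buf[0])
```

insert 0 at 4 → [9, 8, 7, 3, 0, 4]
append buf[5]+buf[-1] = 4+4 = 8 → [9, 8, 7, 3, 0, 4, 8]
buf[-5] = buf[0]-buf[-1] = 9-8 = 1 → [9, 8, 1, 3, 0, 4, 8]
reverse → [8, 4, 0, 3, 1, 8, 9]
buf[3] = 1 → [8, 4, 0, 1, 1, 8, 9]
buf[-3]*buf[0] = 1*8 = 8

8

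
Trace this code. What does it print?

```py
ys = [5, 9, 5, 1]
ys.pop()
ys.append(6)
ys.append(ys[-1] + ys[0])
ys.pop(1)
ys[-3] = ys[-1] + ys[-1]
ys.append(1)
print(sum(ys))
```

45

pop() removes 1 → [5, 9, 5]
append 6 → [5, 9, 5, 6]
append ys[-1]+ys[0] = 6+5 = 11 → [5, 9, 5, 6, 11]
pop(1) removes 9 → [5, 5, 6, 11]
ys[-3] = ys[-1]+ys[-1] = 11+11 = 22 → [5, 22, 6, 11]
append 1 → [5, 22, 6, 11, 1]
sum = 45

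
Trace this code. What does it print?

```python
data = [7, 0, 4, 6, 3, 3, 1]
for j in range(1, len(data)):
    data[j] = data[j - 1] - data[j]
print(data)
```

[7, 7, 3, -3, -6, -9, -10]

j=1: data[1] = 7-0 = 7 → [7, 7, 4, 6, 3, 3, 1]
j=2: data[2] = 7-4 = 3 → [7, 7, 3, 6, 3, 3, 1]
j=3: data[3] = 3-6 = -3 → [7, 7, 3, -3, 3, 3, 1]
j=4: data[4] = (-3)-3 = -6 → [7, 7, 3, -3, -6, 3, 1]
j=5: data[5] = (-6)-3 = -9 → [7, 7, 3, -3, -6, -9, 1]
j=6: data[6] = (-9)-1 = -10 → [7, 7, 3, -3, -6, -9, -10]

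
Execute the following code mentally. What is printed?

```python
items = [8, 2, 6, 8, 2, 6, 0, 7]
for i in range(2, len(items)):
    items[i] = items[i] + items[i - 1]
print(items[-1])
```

i=2: items[2] = 6+2 = 8 → [8, 2, 8, 8, 2, 6, 0, 7]
i=3: items[3] = 8+8 = 16 → [8, 2, 8, 16, 2, 6, 0, 7]
i=4: items[4] = 2+16 = 18 → [8, 2, 8, 16, 18, 6, 0, 7]
i=5: items[5] = 6+18 = 24 → [8, 2, 8, 16, 18, 24, 0, 7]
i=6: items[6] = 0+24 = 24 → [8, 2, 8, 16, 18, 24, 24, 7]
i=7: items[7] = 7+24 = 31 → [8, 2, 8, 16, 18, 24, 24, 31]

31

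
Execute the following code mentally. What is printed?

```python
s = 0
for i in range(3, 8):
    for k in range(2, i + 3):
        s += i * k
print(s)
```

775

i=3,k=2: s = 0+6 = 6
i=3,k=3: s = 6+9 = 15
i=3,k=4: s = 15+12 = 27
i=3,k=5: s = 27+15 = 42
i=4,k=2: s = 42+8 = 50
i=4,k=3: s = 50+12 = 62
i=4,k=4: s = 62+16 = 78
i=4,k=5: s = 78+20 = 98
i=4,k=6: s = 98+24 = 122
i=5,k=2: s = 122+10 = 132
i=5,k=3: s = 132+15 = 147
i=5,k=4: s = 147+20 = 167
i=5,k=5: s = 167+25 = 192
i=5,k=6: s = 192+30 = 222
i=5,k=7: s = 222+35 = 257
i=6,k=2: s = 257+12 = 269
i=6,k=3: s = 269+18 = 287
i=6,k=4: s = 287+24 = 311
i=6,k=5: s = 311+30 = 341
i=6,k=6: s = 341+36 = 377
i=6,k=7: s = 377+42 = 419
i=6,k=8: s = 419+48 = 467
i=7,k=2: s = 467+14 = 481
i=7,k=3: s = 481+21 = 502
i=7,k=4: s = 502+28 = 530
i=7,k=5: s = 530+35 = 565
i=7,k=6: s = 565+42 = 607
i=7,k=7: s = 607+49 = 656
i=7,k=8: s = 656+56 = 712
i=7,k=9: s = 712+63 = 775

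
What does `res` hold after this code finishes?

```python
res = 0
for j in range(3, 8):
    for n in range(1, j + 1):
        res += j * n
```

455

j=3,n=1: res = 0+3 = 3
j=3,n=2: res = 3+6 = 9
j=3,n=3: res = 9+9 = 18
j=4,n=1: res = 18+4 = 22
j=4,n=2: res = 22+8 = 30
j=4,n=3: res = 30+12 = 42
j=4,n=4: res = 42+16 = 58
j=5,n=1: res = 58+5 = 63
j=5,n=2: res = 63+10 = 73
j=5,n=3: res = 73+15 = 88
j=5,n=4: res = 88+20 = 108
j=5,n=5: res = 108+25 = 133
j=6,n=1: res = 133+6 = 139
j=6,n=2: res = 139+12 = 151
j=6,n=3: res = 151+18 = 169
j=6,n=4: res = 169+24 = 193
j=6,n=5: res = 193+30 = 223
j=6,n=6: res = 223+36 = 259
j=7,n=1: res = 259+7 = 266
j=7,n=2: res = 266+14 = 280
j=7,n=3: res = 280+21 = 301
j=7,n=4: res = 301+28 = 329
j=7,n=5: res = 329+35 = 364
j=7,n=6: res = 364+42 = 406
j=7,n=7: res = 406+49 = 455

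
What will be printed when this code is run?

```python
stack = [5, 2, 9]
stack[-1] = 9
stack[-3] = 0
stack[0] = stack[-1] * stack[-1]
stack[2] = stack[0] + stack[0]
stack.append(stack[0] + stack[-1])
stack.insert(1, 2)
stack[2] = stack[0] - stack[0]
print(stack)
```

stack[-1] = 9 → [5, 2, 9]
stack[-3] = 0 → [0, 2, 9]
stack[0] = stack[-1]*stack[-1] = 9*9 = 81 → [81, 2, 9]
stack[2] = stack[0]+stack[0] = 81+81 = 162 → [81, 2, 162]
append stack[0]+stack[-1] = 81+162 = 243 → [81, 2, 162, 243]
insert 2 at 1 → [81, 2, 2, 162, 243]
stack[2] = stack[0]-stack[0] = 81-81 = 0 → [81, 2, 0, 162, 243]

[81, 2, 0, 162, 243]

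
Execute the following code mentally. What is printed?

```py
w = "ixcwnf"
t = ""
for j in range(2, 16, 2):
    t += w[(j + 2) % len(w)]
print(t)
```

j=2: add w[4]='n' → 'n'
j=4: add w[0]='i' → 'ni'
j=6: add w[2]='c' → 'nic'
j=8: add w[4]='n' → 'nicn'
j=10: add w[0]='i' → 'nicni'
j=12: add w[2]='c' → 'nicnic'
j=14: add w[4]='n' → 'nicnicn'

nicnicn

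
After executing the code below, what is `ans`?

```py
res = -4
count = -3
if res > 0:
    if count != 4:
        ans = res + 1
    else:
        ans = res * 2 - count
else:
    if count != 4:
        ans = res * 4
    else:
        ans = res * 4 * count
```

-16

res=-4, count=-3
res > 0 is False; count != 4 is True
→ ans = res * 4 = -16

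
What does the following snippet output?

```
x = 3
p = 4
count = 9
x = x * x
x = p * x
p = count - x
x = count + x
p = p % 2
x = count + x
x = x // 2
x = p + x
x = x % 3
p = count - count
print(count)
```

9

x = 3*3 = 9
x = 4*9 = 36
p = 9-36 = -27
x = 9+36 = 45
p = (-27)%2 = 1
x = 9+45 = 54
x = 54//2 = 27
x = 1+27 = 28
x = 28%3 = 1
p = 9-9 = 0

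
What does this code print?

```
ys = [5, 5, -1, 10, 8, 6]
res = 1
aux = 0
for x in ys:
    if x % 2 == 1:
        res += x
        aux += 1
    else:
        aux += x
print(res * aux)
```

x=5: odd, res = 1+5 = 6; aux=1
x=5: odd, res = 6+5 = 11; aux=2
x=-1: odd, res = 11+(-1) = 10; aux=3
x=10: not odd; aux=13
x=8: not odd; aux=21
x=6: not odd; aux=27
res*aux = 10*27 = 270

270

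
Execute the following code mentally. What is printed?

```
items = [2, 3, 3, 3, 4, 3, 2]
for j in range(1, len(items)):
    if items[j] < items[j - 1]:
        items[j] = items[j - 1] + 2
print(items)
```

[2, 3, 3, 3, 4, 6, 8]

j=1: 3>=2, unchanged → [2, 3, 3, 3, 4, 3, 2]
j=2: 3>=3, unchanged → [2, 3, 3, 3, 4, 3, 2]
j=3: 3>=3, unchanged → [2, 3, 3, 3, 4, 3, 2]
j=4: 4>=3, unchanged → [2, 3, 3, 3, 4, 3, 2]
j=5: 3<4, items[5] = 4+2 = 6 → [2, 3, 3, 3, 4, 6, 2]
j=6: 2<6, items[6] = 6+2 = 8 → [2, 3, 3, 3, 4, 6, 8]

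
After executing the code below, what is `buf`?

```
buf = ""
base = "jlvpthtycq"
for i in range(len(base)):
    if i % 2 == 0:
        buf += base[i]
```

i=0: add 'j' → 'j'
i=1: skip
i=2: add 'v' → 'jv'
i=3: skip
i=4: add 't' → 'jvt'
i=5: skip
i=6: add 't' → 'jvtt'
i=7: skip
i=8: add 'c' → 'jvttc'
i=9: skip

'jvttc'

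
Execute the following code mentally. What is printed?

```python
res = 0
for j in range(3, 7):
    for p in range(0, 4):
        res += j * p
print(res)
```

108

j=3,p=0: res = 0+0 = 0
j=3,p=1: res = 0+3 = 3
j=3,p=2: res = 3+6 = 9
j=3,p=3: res = 9+9 = 18
j=4,p=0: res = 18+0 = 18
j=4,p=1: res = 18+4 = 22
j=4,p=2: res = 22+8 = 30
j=4,p=3: res = 30+12 = 42
j=5,p=0: res = 42+0 = 42
j=5,p=1: res = 42+5 = 47
j=5,p=2: res = 47+10 = 57
j=5,p=3: res = 57+15 = 72
j=6,p=0: res = 72+0 = 72
j=6,p=1: res = 72+6 = 78
j=6,p=2: res = 78+12 = 90
j=6,p=3: res = 90+18 = 108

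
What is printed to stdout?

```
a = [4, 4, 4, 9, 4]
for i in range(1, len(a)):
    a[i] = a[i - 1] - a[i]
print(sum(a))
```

-30

i=1: a[1] = 4-4 = 0 → [4, 0, 4, 9, 4]
i=2: a[2] = 0-4 = -4 → [4, 0, -4, 9, 4]
i=3: a[3] = (-4)-9 = -13 → [4, 0, -4, -13, 4]
i=4: a[4] = (-13)-4 = -17 → [4, 0, -4, -13, -17]
sum = -30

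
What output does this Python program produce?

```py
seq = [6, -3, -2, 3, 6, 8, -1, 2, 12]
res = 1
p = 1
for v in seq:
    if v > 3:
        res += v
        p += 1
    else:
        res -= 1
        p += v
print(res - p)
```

24

v=6: >3, res = 1+6 = 7; p=2
v=-3: not >3, res = 7-1 = 6; p=-1
v=-2: not >3, res = 6-1 = 5; p=-3
v=3: not >3, res = 5-1 = 4; p=0
v=6: >3, res = 4+6 = 10; p=1
v=8: >3, res = 10+8 = 18; p=2
v=-1: not >3, res = 18-1 = 17; p=1
v=2: not >3, res = 17-1 = 16; p=3
v=12: >3, res = 16+12 = 28; p=4
res-p = 28-4 = 24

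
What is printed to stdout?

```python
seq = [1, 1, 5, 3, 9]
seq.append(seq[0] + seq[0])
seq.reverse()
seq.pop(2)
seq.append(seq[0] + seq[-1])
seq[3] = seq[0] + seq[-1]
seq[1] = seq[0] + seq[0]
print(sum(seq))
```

20

append seq[0]+seq[0] = 1+1 = 2 → [1, 1, 5, 3, 9, 2]
reverse → [2, 9, 3, 5, 1, 1]
pop(2) removes 3 → [2, 9, 5, 1, 1]
append seq[0]+seq[-1] = 2+1 = 3 → [2, 9, 5, 1, 1, 3]
seq[3] = seq[0]+seq[-1] = 2+3 = 5 → [2, 9, 5, 5, 1, 3]
seq[1] = seq[0]+seq[0] = 2+2 = 4 → [2, 4, 5, 5, 1, 3]
sum = 20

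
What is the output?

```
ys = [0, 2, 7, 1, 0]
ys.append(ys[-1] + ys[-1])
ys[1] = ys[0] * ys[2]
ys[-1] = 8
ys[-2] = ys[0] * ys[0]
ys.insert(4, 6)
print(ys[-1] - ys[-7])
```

append ys[-1]+ys[-1] = 0+0 = 0 → [0, 2, 7, 1, 0, 0]
ys[1] = ys[0]*ys[2] = 0*7 = 0 → [0, 0, 7, 1, 0, 0]
ys[-1] = 8 → [0, 0, 7, 1, 0, 8]
ys[-2] = ys[0]*ys[0] = 0*0 = 0 → [0, 0, 7, 1, 0, 8]
insert 6 at 4 → [0, 0, 7, 1, 6, 0, 8]
ys[-1]-ys[-7] = 8-0 = 8

8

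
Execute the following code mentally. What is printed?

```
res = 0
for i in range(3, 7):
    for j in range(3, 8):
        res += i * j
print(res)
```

i=3,j=3: res = 0+9 = 9
i=3,j=4: res = 9+12 = 21
i=3,j=5: res = 21+15 = 36
i=3,j=6: res = 36+18 = 54
i=3,j=7: res = 54+21 = 75
i=4,j=3: res = 75+12 = 87
i=4,j=4: res = 87+16 = 103
i=4,j=5: res = 103+20 = 123
i=4,j=6: res = 123+24 = 147
i=4,j=7: res = 147+28 = 175
i=5,j=3: res = 175+15 = 190
i=5,j=4: res = 190+20 = 210
i=5,j=5: res = 210+25 = 235
i=5,j=6: res = 235+30 = 265
i=5,j=7: res = 265+35 = 300
i=6,j=3: res = 300+18 = 318
i=6,j=4: res = 318+24 = 342
i=6,j=5: res = 342+30 = 372
i=6,j=6: res = 372+36 = 408
i=6,j=7: res = 408+42 = 450

450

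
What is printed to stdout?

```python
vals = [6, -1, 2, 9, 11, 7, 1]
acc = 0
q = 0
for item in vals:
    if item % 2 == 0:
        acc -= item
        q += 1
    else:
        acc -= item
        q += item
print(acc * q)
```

-1015

item=6: even, acc = 0-6 = -6; q=1
item=-1: not even, acc = (-6)-(-1) = -5; q=0
item=2: even, acc = (-5)-2 = -7; q=1
item=9: not even, acc = (-7)-9 = -16; q=10
item=11: not even, acc = (-16)-11 = -27; q=21
item=7: not even, acc = (-27)-7 = -34; q=28
item=1: not even, acc = (-34)-1 = -35; q=29
acc*q = (-35)*29 = -1015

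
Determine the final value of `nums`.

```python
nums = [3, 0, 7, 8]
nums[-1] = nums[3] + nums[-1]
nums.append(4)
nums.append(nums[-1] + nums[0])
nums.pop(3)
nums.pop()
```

nums[-1] = nums[3]+nums[-1] = 8+8 = 16 → [3, 0, 7, 16]
append 4 → [3, 0, 7, 16, 4]
append nums[-1]+nums[0] = 4+3 = 7 → [3, 0, 7, 16, 4, 7]
pop(3) removes 16 → [3, 0, 7, 4, 7]
pop() removes 7 → [3, 0, 7, 4]

[3, 0, 7, 4]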